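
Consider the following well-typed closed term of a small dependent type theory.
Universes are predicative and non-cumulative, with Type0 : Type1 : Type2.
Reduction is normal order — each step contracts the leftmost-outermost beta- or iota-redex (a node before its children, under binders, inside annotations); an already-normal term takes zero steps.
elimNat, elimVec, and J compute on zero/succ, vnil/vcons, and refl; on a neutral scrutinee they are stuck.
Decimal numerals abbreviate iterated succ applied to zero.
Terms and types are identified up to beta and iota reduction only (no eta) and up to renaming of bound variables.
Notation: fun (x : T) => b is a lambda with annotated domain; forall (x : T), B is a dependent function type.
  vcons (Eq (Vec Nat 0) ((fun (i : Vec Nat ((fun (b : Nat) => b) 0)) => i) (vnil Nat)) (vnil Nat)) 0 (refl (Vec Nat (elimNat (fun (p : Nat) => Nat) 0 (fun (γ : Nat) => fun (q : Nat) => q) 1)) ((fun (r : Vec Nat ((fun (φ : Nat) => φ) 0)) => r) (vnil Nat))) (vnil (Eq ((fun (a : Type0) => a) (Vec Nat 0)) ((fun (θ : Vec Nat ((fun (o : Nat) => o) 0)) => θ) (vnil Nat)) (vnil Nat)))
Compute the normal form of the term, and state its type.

normal form:
  vcons (Eq (Vec Nat 0) (vnil Nat) (vnil Nat)) 0 (refl (Vec Nat 0) (vnil Nat)) (vnil (Eq (Vec Nat 0) (vnil Nat) (vnil Nat)))
type:
  Vec (Eq (Vec Nat 0) (vnil Nat) (vnil Nat)) 1
observation: the term reaches its normal form after 8 normal-order steps.


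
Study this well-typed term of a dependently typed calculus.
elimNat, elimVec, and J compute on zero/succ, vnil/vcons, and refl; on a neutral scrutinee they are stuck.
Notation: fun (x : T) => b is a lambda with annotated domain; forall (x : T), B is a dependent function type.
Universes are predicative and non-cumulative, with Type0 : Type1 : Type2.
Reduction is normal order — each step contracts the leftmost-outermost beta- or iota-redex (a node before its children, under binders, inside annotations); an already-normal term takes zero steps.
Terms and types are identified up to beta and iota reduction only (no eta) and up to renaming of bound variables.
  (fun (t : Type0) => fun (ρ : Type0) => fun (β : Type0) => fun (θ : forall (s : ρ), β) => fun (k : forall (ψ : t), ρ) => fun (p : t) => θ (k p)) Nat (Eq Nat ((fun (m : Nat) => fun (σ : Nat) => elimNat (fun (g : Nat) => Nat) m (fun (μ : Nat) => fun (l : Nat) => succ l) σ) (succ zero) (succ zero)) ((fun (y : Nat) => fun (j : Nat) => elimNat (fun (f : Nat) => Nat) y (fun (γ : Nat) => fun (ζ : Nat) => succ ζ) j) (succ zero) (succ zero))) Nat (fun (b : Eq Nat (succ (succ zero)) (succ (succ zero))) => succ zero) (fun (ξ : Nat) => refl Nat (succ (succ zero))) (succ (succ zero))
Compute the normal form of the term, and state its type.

resulting normal form:
  succ zero
type:
  Nat


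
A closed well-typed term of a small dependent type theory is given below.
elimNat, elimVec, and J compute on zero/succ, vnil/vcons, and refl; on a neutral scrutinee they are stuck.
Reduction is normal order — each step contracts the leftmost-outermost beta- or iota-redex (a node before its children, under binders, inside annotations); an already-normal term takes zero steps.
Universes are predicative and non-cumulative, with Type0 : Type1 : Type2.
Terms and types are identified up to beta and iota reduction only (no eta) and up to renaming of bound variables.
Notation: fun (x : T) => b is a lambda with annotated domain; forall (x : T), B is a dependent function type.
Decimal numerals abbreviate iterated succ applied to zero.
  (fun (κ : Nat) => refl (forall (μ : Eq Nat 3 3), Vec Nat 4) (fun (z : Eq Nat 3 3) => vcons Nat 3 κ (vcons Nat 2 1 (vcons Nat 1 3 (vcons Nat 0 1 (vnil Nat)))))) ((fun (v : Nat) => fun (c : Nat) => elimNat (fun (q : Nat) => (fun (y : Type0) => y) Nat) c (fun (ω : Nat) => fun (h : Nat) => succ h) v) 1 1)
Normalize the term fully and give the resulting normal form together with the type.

reduced normal form:
  refl (forall (κ : Eq Nat 3 3), Vec Nat 4) (fun (μ : Eq Nat 3 3) => vcons Nat 3 2 (vcons Nat 2 1 (vcons Nat 1 3 (vcons Nat 0 1 (vnil Nat)))))
type:
  Eq (forall (κ : Eq Nat 3 3), Vec Nat 4) (fun (μ : Eq Nat 3 3) => vcons Nat 3 2 (vcons Nat 2 1 (vcons Nat 1 3 (vcons Nat 0 1 (vnil Nat))))) (fun (z : Eq Nat 3 3) => vcons Nat 3 2 (vcons Nat 2 1 (vcons Nat 1 3 (vcons Nat 0 1 (vnil Nat)))))


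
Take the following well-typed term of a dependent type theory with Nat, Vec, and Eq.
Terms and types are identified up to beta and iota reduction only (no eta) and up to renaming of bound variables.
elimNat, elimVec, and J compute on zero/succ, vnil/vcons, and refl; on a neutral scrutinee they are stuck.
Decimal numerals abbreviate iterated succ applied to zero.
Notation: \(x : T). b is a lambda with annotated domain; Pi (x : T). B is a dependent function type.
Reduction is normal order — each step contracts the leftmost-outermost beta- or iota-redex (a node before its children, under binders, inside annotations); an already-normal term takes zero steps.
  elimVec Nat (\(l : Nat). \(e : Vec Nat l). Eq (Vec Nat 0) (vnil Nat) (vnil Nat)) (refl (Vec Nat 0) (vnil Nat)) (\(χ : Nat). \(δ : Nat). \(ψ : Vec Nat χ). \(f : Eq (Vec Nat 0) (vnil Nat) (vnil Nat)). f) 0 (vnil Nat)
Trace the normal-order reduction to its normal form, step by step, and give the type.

reduction (normal order):
  elimVec Nat (\(l : Nat). \(e : Vec Nat l). Eq (Vec Nat 0) (vnil Nat) (vnil Nat)) (refl (Vec Nat 0) (vnil Nat)) (\(χ : Nat). \(δ : Nat). \(ψ : Vec Nat χ). \(f : Eq (Vec Nat 0) (vnil Nat) (vnil Nat)). f) 0 (vnil Nat)
  ~> refl (Vec Nat 0) (vnil Nat)
type:
  Eq (Vec Nat 0) (vnil Nat) (vnil Nat)


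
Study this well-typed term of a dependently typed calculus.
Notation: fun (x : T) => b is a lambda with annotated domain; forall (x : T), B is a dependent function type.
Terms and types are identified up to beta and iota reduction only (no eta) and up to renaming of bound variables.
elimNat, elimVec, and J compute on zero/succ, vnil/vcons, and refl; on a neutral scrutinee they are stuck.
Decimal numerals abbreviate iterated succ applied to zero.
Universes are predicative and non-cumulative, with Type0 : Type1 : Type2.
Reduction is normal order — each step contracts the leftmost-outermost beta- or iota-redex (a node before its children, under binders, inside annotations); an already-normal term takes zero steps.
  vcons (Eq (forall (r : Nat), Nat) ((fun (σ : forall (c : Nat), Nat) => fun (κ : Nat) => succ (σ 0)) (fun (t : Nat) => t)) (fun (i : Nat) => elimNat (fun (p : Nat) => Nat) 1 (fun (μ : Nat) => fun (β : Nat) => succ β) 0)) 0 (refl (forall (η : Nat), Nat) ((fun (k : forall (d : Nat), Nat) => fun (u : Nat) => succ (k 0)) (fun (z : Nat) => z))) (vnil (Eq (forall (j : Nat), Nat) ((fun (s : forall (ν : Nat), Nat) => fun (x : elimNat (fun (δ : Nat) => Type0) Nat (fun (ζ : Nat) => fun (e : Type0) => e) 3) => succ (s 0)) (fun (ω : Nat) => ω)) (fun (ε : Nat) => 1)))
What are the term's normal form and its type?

reduced normal form:
  vcons (Eq (forall (r : Nat), Nat) (fun (σ : Nat) => 1) (fun (c : Nat) => 1)) 0 (refl (forall (κ : Nat), Nat) (fun (t : Nat) => 1)) (vnil (Eq (forall (i : Nat), Nat) (fun (p : Nat) => 1) (fun (μ : Nat) => 1)))
inferred type:
  Vec (Eq (forall (r : Nat), Nat) (fun (σ : Nat) => 1) (fun (c : Nat) => 1)) 1
observation: the leftmost-outermost redex is a beta-redex, and normalization takes 17 steps.


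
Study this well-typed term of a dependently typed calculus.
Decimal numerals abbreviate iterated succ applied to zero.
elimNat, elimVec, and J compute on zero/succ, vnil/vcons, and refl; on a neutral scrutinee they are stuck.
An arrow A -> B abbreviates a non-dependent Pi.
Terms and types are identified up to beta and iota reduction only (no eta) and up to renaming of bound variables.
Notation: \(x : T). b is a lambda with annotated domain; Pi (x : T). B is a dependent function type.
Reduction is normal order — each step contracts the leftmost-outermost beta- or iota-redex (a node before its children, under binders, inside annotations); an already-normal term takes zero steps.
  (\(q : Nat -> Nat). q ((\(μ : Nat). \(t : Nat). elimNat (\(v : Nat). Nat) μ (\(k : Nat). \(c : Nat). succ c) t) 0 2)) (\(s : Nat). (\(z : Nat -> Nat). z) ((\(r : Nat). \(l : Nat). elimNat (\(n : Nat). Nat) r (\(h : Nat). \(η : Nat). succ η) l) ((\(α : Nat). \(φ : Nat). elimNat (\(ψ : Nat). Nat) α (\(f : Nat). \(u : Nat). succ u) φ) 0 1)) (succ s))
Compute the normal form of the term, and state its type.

reduced normal form:
  4
the term's type:
  Nat
observation: contracting a beta-redex first, the term normalizes in 30 steps.


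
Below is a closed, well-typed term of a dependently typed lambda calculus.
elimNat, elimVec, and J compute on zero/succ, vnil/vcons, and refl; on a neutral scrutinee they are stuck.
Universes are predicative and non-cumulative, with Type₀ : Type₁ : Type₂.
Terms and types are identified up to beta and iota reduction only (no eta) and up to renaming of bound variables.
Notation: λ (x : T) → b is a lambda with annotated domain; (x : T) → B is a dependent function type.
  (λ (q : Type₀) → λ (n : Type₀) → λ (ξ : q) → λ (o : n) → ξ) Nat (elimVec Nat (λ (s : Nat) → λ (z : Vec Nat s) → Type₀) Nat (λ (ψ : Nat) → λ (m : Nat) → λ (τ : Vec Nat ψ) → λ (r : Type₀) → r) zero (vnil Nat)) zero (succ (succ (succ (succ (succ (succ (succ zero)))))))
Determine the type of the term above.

inferred type:
  Nat


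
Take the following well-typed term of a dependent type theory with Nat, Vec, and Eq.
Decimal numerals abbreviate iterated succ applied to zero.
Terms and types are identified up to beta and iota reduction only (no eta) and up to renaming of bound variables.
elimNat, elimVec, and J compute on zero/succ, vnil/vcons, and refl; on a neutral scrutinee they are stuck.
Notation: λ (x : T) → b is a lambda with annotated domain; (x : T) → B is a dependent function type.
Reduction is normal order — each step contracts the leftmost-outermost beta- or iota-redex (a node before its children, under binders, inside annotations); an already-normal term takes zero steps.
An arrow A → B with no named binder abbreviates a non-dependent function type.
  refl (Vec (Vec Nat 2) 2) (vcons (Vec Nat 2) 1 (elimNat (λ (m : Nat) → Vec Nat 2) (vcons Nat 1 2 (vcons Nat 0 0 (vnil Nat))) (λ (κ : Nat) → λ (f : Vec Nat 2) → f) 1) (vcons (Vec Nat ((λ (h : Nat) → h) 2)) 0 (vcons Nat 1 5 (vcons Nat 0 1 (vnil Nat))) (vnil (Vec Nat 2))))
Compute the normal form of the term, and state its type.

normal form:
  refl (Vec (Vec Nat 2) 2) (vcons (Vec Nat 2) 1 (vcons Nat 1 2 (vcons Nat 0 0 (vnil Nat))) (vcons (Vec Nat 2) 0 (vcons Nat 1 5 (vcons Nat 0 1 (vnil Nat))) (vnil (Vec Nat 2))))
the term's type:
  Eq (Vec (Vec Nat 2) 2) (vcons (Vec Nat 2) 1 (vcons Nat 1 2 (vcons Nat 0 0 (vnil Nat))) (vcons (Vec Nat 2) 0 (vcons Nat 1 5 (vcons Nat 0 1 (vnil Nat))) (vnil (Vec Nat 2)))) (vcons (Vec Nat 2) 1 (vcons Nat 1 2 (vcons Nat 0 0 (vnil Nat))) (vcons (Vec Nat 2) 0 (vcons Nat 1 5 (vcons Nat 0 1 (vnil Nat))) (vnil (Vec Nat 2))))
observation: the term reaches its normal form after 5 normal-order steps.


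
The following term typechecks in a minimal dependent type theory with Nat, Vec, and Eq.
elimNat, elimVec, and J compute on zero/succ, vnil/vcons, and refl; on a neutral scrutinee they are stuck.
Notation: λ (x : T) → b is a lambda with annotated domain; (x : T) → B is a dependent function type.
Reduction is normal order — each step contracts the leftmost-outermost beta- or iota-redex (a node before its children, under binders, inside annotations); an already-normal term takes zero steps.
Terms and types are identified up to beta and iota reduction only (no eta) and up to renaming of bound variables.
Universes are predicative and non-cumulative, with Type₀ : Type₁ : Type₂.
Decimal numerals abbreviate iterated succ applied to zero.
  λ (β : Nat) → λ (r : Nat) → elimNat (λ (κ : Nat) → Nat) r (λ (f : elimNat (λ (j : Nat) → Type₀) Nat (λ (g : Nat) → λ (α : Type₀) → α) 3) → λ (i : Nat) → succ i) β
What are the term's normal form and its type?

normal form:
  λ (β : Nat) → λ (r : Nat) → elimNat (λ (κ : Nat) → Nat) r (λ (f : Nat) → λ (j : Nat) → succ j) β
type:
  (β : Nat) → (r : Nat) → Nat


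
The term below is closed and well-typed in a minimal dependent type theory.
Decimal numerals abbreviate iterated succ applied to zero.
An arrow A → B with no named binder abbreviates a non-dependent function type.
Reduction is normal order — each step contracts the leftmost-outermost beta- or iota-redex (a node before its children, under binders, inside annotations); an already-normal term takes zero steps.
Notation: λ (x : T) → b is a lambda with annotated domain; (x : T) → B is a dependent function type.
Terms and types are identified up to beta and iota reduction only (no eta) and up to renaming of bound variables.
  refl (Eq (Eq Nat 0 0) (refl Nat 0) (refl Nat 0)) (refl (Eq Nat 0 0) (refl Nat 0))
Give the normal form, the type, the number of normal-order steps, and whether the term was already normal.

normal form:
  refl (Eq (Eq Nat 0 0) (refl Nat 0) (refl Nat 0)) (refl (Eq Nat 0 0) (refl Nat 0))
type:
  Eq (Eq (Eq Nat 0 0) (refl Nat 0) (refl Nat 0)) (refl (Eq Nat 0 0) (refl Nat 0)) (refl (Eq Nat 0 0) (refl Nat 0))
normal-order step count: 0
already normal: yes


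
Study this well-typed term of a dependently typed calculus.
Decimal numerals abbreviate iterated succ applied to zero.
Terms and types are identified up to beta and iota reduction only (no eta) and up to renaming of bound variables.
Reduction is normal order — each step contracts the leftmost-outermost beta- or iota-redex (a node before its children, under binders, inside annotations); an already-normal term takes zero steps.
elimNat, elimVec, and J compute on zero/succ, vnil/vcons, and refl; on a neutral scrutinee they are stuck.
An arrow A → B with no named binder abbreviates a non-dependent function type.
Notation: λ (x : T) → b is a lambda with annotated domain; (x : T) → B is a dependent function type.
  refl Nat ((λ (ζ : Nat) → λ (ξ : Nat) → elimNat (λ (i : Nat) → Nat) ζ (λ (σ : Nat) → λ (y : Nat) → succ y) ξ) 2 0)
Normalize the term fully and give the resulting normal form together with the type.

resulting normal form:
  refl Nat 2
inferred type:
  Eq Nat 2 2
observation: the first redex contracted is a beta-redex; the normal form is reached in 3 normal-order steps.


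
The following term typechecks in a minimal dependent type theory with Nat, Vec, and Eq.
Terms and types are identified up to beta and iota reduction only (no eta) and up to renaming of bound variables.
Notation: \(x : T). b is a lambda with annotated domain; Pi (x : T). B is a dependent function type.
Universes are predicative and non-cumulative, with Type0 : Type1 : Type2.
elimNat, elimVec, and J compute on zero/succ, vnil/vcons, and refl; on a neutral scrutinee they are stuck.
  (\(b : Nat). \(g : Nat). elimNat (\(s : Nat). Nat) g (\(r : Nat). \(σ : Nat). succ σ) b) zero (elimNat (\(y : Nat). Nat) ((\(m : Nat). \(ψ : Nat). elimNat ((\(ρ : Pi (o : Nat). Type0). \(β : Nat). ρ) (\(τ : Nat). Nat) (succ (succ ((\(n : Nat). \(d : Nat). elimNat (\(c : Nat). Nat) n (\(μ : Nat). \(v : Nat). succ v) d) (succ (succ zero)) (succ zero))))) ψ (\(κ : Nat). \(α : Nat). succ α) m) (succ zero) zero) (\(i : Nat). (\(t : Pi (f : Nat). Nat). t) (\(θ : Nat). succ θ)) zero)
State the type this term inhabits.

type:
  Nat


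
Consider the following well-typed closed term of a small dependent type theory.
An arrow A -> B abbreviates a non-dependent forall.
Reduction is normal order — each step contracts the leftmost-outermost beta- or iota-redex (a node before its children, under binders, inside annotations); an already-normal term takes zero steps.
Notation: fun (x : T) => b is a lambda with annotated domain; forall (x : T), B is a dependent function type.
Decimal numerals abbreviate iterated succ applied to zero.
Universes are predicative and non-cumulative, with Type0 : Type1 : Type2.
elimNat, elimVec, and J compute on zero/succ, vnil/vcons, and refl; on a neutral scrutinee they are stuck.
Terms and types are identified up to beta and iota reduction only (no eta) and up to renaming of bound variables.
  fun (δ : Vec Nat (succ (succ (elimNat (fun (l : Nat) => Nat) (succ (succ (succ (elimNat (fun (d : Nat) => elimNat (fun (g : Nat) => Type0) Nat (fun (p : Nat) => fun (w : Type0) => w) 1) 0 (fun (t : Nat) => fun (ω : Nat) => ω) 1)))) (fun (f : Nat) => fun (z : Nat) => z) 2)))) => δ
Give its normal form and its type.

normal form:
  fun (δ : Vec Nat 5) => δ
type:
  Vec Nat 5 -> Vec Nat 5


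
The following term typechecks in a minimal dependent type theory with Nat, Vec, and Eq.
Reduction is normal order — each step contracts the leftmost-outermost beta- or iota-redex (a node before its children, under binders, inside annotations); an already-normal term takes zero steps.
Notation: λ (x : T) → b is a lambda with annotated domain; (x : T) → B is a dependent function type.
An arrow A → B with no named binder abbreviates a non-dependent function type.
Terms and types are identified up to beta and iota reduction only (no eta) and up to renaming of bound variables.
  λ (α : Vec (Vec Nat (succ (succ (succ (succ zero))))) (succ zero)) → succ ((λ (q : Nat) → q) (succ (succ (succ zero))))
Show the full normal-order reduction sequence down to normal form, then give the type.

reduction (normal order):
  λ (α : Vec (Vec Nat (succ (succ (succ (succ zero))))) (succ zero)) → succ ((λ (q : Nat) → q) (succ (succ (succ zero))))
  ~> λ (α : Vec (Vec Nat (succ (succ (succ (succ zero))))) (succ zero)) → succ (succ (succ (succ zero)))
type:
  Vec (Vec Nat (succ (succ (succ (succ zero))))) (succ zero) → Nat


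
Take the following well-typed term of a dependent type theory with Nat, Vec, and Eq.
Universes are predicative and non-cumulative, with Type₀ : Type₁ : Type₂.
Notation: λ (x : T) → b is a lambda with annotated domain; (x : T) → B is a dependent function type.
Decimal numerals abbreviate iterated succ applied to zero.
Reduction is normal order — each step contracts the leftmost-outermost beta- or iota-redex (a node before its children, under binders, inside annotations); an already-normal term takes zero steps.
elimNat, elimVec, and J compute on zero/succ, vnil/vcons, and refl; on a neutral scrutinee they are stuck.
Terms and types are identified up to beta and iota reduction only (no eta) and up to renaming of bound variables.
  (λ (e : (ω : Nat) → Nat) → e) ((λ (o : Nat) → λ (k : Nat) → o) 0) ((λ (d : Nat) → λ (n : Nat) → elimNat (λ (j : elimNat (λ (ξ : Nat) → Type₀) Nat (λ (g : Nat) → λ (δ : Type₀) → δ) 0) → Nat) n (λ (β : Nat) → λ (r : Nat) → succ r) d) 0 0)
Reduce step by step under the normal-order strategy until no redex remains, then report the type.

reduction (normal order):
  (λ (e : (ω : Nat) → Nat) → e) ((λ (o : Nat) → λ (k : Nat) → o) 0) ((λ (d : Nat) → λ (n : Nat) → elimNat (λ (j : elimNat (λ (ξ : Nat) → Type₀) Nat (λ (g : Nat) → λ (δ : Type₀) → δ) 0) → Nat) n (λ (β : Nat) → λ (r : Nat) → succ r) d) 0 0)
  ~> (λ (e : Nat) → λ (ω : Nat) → e) 0 ((λ (o : Nat) → λ (k : Nat) → elimNat (λ (d : elimNat (λ (n : Nat) → Type₀) Nat (λ (j : Nat) → λ (ξ : Type₀) → ξ) 0) → Nat) k (λ (g : Nat) → λ (δ : Nat) → succ δ) o) 0 0)
  ~> (λ (e : Nat) → 0) ((λ (ω : Nat) → λ (o : Nat) → elimNat (λ (k : elimNat (λ (d : Nat) → Type₀) Nat (λ (n : Nat) → λ (j : Type₀) → j) 0) → Nat) o (λ (ξ : Nat) → λ (g : Nat) → succ g) ω) 0 0)
  ~> 0
inferred type:
  Nat


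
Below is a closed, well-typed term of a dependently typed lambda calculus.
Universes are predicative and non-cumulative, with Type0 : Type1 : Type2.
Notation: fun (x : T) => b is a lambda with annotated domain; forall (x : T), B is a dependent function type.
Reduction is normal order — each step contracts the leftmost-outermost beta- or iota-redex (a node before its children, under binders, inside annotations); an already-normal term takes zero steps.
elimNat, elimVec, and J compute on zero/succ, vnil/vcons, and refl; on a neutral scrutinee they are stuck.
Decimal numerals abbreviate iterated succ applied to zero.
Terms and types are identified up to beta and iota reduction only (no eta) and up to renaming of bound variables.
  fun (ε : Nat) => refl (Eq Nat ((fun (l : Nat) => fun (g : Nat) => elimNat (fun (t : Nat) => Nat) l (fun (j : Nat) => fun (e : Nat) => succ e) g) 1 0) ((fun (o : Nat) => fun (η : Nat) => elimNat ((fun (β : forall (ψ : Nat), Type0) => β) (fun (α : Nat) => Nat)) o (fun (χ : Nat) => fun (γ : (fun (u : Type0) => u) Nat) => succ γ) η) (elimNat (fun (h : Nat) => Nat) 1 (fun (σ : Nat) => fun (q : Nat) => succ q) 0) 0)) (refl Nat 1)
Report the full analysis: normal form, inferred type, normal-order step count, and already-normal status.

reduced normal form:
  fun (ε : Nat) => refl (Eq Nat 1 1) (refl Nat 1)
inferred type:
  forall (ε : Nat), Eq (Eq Nat 1 1) (refl Nat 1) (refl Nat 1)
normal-order step count: 7
already normal: no
first redex: a beta-redex


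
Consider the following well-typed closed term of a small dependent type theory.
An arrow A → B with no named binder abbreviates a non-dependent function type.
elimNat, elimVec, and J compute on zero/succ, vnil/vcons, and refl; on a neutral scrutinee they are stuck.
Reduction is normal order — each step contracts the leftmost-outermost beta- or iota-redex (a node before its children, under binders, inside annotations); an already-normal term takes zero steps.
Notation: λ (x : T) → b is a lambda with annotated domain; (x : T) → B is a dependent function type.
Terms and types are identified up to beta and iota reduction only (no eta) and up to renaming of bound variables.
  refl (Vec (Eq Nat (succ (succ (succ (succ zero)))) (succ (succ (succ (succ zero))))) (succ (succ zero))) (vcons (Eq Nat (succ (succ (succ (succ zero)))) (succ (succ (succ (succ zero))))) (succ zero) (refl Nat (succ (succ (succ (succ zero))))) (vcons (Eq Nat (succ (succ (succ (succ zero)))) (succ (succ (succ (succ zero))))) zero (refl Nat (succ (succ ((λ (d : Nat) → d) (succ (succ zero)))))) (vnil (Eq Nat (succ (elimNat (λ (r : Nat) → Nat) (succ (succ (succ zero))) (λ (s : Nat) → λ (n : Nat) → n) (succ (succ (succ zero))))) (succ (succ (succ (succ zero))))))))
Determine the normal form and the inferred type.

reduced normal form:
  refl (Vec (Eq Nat (succ (succ (succ (succ zero)))) (succ (succ (succ (succ zero))))) (succ (succ zero))) (vcons (Eq Nat (succ (succ (succ (succ zero)))) (succ (succ (succ (succ zero))))) (succ zero) (refl Nat (succ (succ (succ (succ zero))))) (vcons (Eq Nat (succ (succ (succ (succ zero)))) (succ (succ (succ (succ zero))))) zero (refl Nat (succ (succ (succ (succ zero))))) (vnil (Eq Nat (succ (succ (succ (succ zero)))) (succ (succ (succ (succ zero))))))))
type:
  Eq (Vec (Eq Nat (succ (succ (succ (succ zero)))) (succ (succ (succ (succ zero))))) (succ (succ zero))) (vcons (Eq Nat (succ (succ (succ (succ zero)))) (succ (succ (succ (succ zero))))) (succ zero) (refl Nat (succ (succ (succ (succ zero))))) (vcons (Eq Nat (succ (succ (succ (succ zero)))) (succ (succ (succ (succ zero))))) zero (refl Nat (succ (succ (succ (succ zero))))) (vnil (Eq Nat (succ (succ (succ (succ zero)))) (succ (succ (succ (succ zero)))))))) (vcons (Eq Nat (succ (succ (succ (succ zero)))) (succ (succ (succ (succ zero))))) (succ zero) (refl Nat (succ (succ (succ (succ zero))))) (vcons (Eq Nat (succ (succ (succ (succ zero)))) (succ (succ (succ (succ zero))))) zero (refl Nat (succ (succ (succ (succ zero))))) (vnil (Eq Nat (succ (succ (succ (succ zero)))) (succ (succ (succ (succ zero))))))))


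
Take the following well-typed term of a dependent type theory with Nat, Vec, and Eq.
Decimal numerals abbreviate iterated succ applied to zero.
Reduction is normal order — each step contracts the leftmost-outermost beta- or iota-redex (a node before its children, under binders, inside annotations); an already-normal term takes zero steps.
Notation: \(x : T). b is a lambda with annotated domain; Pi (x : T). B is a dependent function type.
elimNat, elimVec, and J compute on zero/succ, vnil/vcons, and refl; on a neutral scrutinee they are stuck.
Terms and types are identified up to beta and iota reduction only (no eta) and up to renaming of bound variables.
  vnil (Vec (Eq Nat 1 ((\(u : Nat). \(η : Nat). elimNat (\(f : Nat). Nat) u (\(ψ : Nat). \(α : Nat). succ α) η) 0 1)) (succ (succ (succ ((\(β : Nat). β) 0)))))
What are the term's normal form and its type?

reduced normal form:
  vnil (Vec (Eq Nat 1 1) 3)
type:
  Vec (Vec (Eq Nat 1 1) 3) 0
observation: 7 normal-order steps separate the term from its normal form.


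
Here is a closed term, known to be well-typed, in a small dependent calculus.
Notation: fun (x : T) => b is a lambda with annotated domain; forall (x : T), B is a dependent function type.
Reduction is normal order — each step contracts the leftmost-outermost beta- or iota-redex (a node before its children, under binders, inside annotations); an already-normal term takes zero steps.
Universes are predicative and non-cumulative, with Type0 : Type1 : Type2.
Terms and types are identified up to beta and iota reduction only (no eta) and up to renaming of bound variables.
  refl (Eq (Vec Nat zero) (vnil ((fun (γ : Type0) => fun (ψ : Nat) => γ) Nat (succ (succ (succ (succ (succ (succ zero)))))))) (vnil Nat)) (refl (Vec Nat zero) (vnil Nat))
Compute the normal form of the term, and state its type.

reduced normal form:
  refl (Eq (Vec Nat zero) (vnil Nat) (vnil Nat)) (refl (Vec Nat zero) (vnil Nat))
inferred type:
  Eq (Eq (Vec Nat zero) (vnil Nat) (vnil Nat)) (refl (Vec Nat zero) (vnil Nat)) (refl (Vec Nat zero) (vnil Nat))
observation: the term reaches its normal form after 2 normal-order steps.


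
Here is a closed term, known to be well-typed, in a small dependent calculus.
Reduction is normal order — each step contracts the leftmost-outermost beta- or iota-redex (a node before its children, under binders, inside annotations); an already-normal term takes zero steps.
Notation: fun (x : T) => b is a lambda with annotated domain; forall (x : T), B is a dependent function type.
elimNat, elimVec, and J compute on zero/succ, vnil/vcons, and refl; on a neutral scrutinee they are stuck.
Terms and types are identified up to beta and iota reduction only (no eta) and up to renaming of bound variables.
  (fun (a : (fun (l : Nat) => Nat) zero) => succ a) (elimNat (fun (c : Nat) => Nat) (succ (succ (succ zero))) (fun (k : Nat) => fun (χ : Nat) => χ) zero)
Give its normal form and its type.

normal form:
  succ (succ (succ (succ zero)))
the term's type:
  Nat
observation: the term reaches its normal form after 2 normal-order steps.


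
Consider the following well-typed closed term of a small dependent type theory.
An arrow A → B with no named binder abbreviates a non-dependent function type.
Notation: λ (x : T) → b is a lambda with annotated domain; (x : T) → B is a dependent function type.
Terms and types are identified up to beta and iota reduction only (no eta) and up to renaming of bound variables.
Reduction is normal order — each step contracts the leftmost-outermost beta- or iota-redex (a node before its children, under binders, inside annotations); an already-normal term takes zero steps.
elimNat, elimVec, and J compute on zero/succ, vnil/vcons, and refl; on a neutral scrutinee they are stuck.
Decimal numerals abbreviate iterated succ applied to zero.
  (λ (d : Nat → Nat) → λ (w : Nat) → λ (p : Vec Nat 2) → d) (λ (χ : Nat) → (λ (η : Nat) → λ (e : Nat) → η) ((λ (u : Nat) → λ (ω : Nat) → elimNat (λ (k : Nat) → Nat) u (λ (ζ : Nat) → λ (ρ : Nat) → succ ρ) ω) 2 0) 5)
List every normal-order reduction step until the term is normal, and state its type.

normal-order reduction:
  (λ (d : Nat → Nat) → λ (w : Nat) → λ (p : Vec Nat 2) → d) (λ (χ : Nat) → (λ (η : Nat) → λ (e : Nat) → η) ((λ (u : Nat) → λ (ω : Nat) → elimNat (λ (k : Nat) → Nat) u (λ (ζ : Nat) → λ (ρ : Nat) → succ ρ) ω) 2 0) 5)
  ~> λ (d : Nat) → λ (w : Vec Nat 2) → λ (p : Nat) → (λ (χ : Nat) → λ (η : Nat) → χ) ((λ (e : Nat) → λ (u : Nat) → elimNat (λ (ω : Nat) → Nat) e (λ (k : Nat) → λ (ζ : Nat) → succ ζ) u) 2 0) 5
  ~> λ (d : Nat) → λ (w : Vec Nat 2) → λ (p : Nat) → (λ (χ : Nat) → (λ (η : Nat) → λ (e : Nat) → elimNat (λ (u : Nat) → Nat) η (λ (ω : Nat) → λ (k : Nat) → succ k) e) 2 0) 5
  ~> λ (d : Nat) → λ (w : Vec Nat 2) → λ (p : Nat) → (λ (χ : Nat) → λ (η : Nat) → elimNat (λ (e : Nat) → Nat) χ (λ (u : Nat) → λ (ω : Nat) → succ ω) η) 2 0
  ~> λ (d : Nat) → λ (w : Vec Nat 2) → λ (p : Nat) → (λ (χ : Nat) → elimNat (λ (η : Nat) → Nat) 2 (λ (e : Nat) → λ (u : Nat) → succ u) χ) 0
  ~> λ (d : Nat) → λ (w : Vec Nat 2) → λ (p : Nat) → elimNat (λ (χ : Nat) → Nat) 2 (λ (η : Nat) → λ (e : Nat) → succ e) 0
  ~> λ (d : Nat) → λ (w : Vec Nat 2) → λ (p : Nat) → 2
the term's type:
  Nat → Vec Nat 2 → Nat → Nat


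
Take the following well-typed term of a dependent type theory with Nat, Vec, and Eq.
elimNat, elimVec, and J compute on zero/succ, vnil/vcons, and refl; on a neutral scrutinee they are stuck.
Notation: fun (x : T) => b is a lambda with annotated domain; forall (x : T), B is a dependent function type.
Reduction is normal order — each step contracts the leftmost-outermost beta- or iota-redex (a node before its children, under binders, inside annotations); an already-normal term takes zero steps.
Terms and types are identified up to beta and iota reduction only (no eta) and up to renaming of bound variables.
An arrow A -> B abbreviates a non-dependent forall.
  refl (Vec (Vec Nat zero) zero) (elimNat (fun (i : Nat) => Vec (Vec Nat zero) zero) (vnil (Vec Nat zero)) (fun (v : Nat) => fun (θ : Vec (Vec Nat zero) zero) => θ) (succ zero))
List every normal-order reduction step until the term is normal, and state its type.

reduction (normal order):
  refl (Vec (Vec Nat zero) zero) (elimNat (fun (i : Nat) => Vec (Vec Nat zero) zero) (vnil (Vec Nat zero)) (fun (v : Nat) => fun (θ : Vec (Vec Nat zero) zero) => θ) (succ zero))
  ~> refl (Vec (Vec Nat zero) zero) ((fun (i : Nat) => fun (v : Vec (Vec Nat zero) zero) => v) zero (elimNat (fun (θ : Nat) => Vec (Vec Nat zero) zero) (vnil (Vec Nat zero)) (fun (ψ : Nat) => fun (b : Vec (Vec Nat zero) zero) => b) zero))
  ~> refl (Vec (Vec Nat zero) zero) ((fun (i : Vec (Vec Nat zero) zero) => i) (elimNat (fun (v : Nat) => Vec (Vec Nat zero) zero) (vnil (Vec Nat zero)) (fun (θ : Nat) => fun (ψ : Vec (Vec Nat zero) zero) => ψ) zero))
  ~> refl (Vec (Vec Nat zero) zero) (elimNat (fun (i : Nat) => Vec (Vec Nat zero) zero) (vnil (Vec Nat zero)) (fun (v : Nat) => fun (θ : Vec (Vec Nat zero) zero) => θ) zero)
  ~> refl (Vec (Vec Nat zero) zero) (vnil (Vec Nat zero))
the term's type:
  Eq (Vec (Vec Nat zero) zero) (vnil (Vec Nat zero)) (vnil (Vec Nat zero))


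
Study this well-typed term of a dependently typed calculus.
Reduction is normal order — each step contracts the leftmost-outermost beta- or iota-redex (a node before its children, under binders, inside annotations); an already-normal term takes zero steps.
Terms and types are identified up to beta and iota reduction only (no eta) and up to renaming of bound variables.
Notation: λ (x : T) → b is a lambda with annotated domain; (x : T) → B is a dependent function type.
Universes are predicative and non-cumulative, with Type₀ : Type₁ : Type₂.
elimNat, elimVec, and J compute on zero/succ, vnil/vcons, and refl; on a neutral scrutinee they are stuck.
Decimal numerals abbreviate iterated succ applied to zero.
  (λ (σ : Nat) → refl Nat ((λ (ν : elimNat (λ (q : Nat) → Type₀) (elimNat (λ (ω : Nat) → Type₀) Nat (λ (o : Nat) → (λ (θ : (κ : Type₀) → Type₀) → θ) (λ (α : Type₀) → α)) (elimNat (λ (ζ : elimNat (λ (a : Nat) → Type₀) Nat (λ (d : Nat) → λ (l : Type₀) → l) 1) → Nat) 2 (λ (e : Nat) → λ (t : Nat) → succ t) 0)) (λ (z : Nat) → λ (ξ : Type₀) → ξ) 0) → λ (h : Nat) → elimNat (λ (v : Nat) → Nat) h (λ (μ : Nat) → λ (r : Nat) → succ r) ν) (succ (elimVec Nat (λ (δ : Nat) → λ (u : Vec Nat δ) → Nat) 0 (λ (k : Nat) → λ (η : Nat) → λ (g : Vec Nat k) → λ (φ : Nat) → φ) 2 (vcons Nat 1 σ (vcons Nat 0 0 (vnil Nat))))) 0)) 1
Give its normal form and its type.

resulting normal form:
  refl Nat 1
inferred type:
  Eq Nat 1 1


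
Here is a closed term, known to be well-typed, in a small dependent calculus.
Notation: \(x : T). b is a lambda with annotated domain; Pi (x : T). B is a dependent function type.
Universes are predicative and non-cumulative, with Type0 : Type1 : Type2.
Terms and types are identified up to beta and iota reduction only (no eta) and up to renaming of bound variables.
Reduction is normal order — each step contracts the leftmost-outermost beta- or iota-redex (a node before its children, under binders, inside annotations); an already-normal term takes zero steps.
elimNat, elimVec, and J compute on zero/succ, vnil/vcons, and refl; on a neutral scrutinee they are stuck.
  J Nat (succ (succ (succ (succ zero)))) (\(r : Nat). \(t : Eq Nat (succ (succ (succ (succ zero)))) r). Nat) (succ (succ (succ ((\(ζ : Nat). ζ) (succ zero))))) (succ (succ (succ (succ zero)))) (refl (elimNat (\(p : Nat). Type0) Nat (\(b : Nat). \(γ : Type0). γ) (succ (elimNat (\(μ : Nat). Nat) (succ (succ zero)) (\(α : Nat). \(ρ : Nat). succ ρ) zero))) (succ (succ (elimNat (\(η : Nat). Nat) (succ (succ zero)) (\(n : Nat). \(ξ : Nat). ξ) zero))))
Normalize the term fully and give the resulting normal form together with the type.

resulting normal form:
  succ (succ (succ (succ zero)))
the term's type:
  Nat


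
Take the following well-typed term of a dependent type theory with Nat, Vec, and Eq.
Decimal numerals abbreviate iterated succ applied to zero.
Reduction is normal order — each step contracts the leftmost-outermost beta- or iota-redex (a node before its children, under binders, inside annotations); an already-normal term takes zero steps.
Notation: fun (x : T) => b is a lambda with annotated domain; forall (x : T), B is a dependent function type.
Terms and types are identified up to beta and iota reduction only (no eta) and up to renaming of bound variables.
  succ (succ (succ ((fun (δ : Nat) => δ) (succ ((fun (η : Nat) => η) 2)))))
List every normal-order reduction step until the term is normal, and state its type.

normal-order reduction:
  succ (succ (succ ((fun (δ : Nat) => δ) (succ ((fun (η : Nat) => η) 2)))))
  ~> succ (succ (succ (succ ((fun (δ : Nat) => δ) 2))))
  ~> 6
the term's type:
  Nat


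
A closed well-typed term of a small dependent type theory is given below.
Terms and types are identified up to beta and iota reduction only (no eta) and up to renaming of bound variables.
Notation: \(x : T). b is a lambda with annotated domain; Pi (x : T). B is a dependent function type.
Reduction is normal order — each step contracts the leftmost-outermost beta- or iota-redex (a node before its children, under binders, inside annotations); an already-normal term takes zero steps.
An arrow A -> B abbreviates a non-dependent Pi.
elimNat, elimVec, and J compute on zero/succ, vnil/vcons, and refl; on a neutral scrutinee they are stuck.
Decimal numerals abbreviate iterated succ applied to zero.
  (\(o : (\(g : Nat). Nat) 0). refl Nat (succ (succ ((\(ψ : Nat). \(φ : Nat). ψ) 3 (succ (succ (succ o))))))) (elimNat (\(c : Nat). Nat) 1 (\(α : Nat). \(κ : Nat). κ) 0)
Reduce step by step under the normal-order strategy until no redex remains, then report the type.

reduction (normal order):
  (\(o : (\(g : Nat). Nat) 0). refl Nat (succ (succ ((\(ψ : Nat). \(φ : Nat). ψ) 3 (succ (succ (succ o))))))) (elimNat (\(c : Nat). Nat) 1 (\(α : Nat). \(κ : Nat). κ) 0)
  ~> refl Nat (succ (succ ((\(o : Nat). \(g : Nat). o) 3 (succ (succ (succ (elimNat (\(ψ : Nat). Nat) 1 (\(φ : Nat). \(c : Nat). c) 0)))))))
  ~> refl Nat (succ (succ ((\(o : Nat). 3) (succ (succ (succ (elimNat (\(g : Nat). Nat) 1 (\(ψ : Nat). \(φ : Nat). φ) 0)))))))
  ~> refl Nat 5
the term's type:
  Eq Nat 5 5


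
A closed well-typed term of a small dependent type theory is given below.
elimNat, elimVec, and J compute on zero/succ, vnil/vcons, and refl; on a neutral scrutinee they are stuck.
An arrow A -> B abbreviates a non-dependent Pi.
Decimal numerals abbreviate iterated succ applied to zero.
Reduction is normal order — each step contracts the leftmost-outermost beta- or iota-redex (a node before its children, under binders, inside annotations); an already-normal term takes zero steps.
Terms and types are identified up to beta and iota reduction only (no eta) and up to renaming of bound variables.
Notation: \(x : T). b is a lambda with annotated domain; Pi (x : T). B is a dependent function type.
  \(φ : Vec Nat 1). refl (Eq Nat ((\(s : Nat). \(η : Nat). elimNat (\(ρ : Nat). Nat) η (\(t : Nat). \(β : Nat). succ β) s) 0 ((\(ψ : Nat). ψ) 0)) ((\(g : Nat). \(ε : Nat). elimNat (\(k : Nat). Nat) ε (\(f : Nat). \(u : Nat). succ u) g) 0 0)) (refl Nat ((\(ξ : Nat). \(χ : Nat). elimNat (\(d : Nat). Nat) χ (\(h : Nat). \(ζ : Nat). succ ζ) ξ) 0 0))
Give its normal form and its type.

normal form:
  \(φ : Vec Nat 1). refl (Eq Nat 0 0) (refl Nat 0)
type:
  Vec Nat 1 -> Eq (Eq Nat 0 0) (refl Nat 0) (refl Nat 0)
observation: normalization takes exactly 10 steps under the normal-order strategy.


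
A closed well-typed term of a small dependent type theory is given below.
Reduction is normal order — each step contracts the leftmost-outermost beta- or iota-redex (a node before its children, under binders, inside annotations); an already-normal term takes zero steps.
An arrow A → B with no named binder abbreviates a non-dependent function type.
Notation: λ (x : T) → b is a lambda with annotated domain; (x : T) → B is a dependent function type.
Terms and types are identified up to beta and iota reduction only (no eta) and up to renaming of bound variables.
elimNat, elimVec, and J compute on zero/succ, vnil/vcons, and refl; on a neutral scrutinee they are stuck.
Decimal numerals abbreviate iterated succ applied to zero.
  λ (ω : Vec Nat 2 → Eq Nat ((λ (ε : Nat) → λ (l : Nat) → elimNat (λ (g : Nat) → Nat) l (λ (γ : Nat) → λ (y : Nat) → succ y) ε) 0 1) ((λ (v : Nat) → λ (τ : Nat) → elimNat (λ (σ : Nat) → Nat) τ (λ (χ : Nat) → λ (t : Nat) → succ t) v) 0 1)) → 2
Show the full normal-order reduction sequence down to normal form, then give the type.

normal-order reduction:
  λ (ω : Vec Nat 2 → Eq Nat ((λ (ε : Nat) → λ (l : Nat) → elimNat (λ (g : Nat) → Nat) l (λ (γ : Nat) → λ (y : Nat) → succ y) ε) 0 1) ((λ (v : Nat) → λ (τ : Nat) → elimNat (λ (σ : Nat) → Nat) τ (λ (χ : Nat) → λ (t : Nat) → succ t) v) 0 1)) → 2
  ~> λ (ω : Vec Nat 2 → Eq Nat ((λ (ε : Nat) → elimNat (λ (l : Nat) → Nat) ε (λ (g : Nat) → λ (γ : Nat) → succ γ) 0) 1) ((λ (y : Nat) → λ (v : Nat) → elimNat (λ (τ : Nat) → Nat) v (λ (σ : Nat) → λ (χ : Nat) → succ χ) y) 0 1)) → 2
  ~> λ (ω : Vec Nat 2 → Eq Nat (elimNat (λ (ε : Nat) → Nat) 1 (λ (l : Nat) → λ (g : Nat) → succ g) 0) ((λ (γ : Nat) → λ (y : Nat) → elimNat (λ (v : Nat) → Nat) y (λ (τ : Nat) → λ (σ : Nat) → succ σ) γ) 0 1)) → 2
  ~> λ (ω : Vec Nat 2 → Eq Nat 1 ((λ (ε : Nat) → λ (l : Nat) → elimNat (λ (g : Nat) → Nat) l (λ (γ : Nat) → λ (y : Nat) → succ y) ε) 0 1)) → 2
  ~> λ (ω : Vec Nat 2 → Eq Nat 1 ((λ (ε : Nat) → elimNat (λ (l : Nat) → Nat) ε (λ (g : Nat) → λ (γ : Nat) → succ γ) 0) 1)) → 2
  ~> λ (ω : Vec Nat 2 → Eq Nat 1 (elimNat (λ (ε : Nat) → Nat) 1 (λ (l : Nat) → λ (g : Nat) → succ g) 0)) → 2
  ~> λ (ω : Vec Nat 2 → Eq Nat 1 1) → 2
inferred type:
  (Vec Nat 2 → Eq Nat 1 1) → Nat
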